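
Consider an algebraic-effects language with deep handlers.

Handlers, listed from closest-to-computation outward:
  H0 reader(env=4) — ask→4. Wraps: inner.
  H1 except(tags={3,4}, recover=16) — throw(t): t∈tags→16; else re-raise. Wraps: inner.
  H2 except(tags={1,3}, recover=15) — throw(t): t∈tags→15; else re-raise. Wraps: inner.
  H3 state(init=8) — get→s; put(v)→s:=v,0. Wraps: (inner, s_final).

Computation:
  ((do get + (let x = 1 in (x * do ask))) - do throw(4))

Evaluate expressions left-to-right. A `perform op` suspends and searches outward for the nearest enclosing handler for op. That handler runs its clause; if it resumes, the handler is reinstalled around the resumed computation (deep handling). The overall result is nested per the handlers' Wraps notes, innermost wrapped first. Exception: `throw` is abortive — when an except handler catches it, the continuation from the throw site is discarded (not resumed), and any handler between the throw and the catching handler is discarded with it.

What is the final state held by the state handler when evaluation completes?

Step-by-step:
get @ H3 ⇒ 8
ask @ H0 ⇒ 4
throw(4) @ H1 caught ⇒ 16
H2 returns 16
H3 returns (16, 8)
= (16, 8)

Answer: 8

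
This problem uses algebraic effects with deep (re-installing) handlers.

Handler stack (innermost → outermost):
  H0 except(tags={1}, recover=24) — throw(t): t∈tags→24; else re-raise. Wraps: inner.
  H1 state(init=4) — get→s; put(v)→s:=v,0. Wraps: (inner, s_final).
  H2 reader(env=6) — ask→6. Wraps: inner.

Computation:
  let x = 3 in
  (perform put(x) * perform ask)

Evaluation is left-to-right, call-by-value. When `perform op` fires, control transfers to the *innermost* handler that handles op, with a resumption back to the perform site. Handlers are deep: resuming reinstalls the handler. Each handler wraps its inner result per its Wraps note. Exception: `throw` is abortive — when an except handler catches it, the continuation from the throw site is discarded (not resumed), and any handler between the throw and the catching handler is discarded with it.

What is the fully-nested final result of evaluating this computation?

Answer: (0, 3)

Evaluation trace:
put(3) @ H1 ⇒ s:=3
ask @ H2 ⇒ 6
H0 returns 0
H1 returns (0, 3)
H2 returns (0, 3)
= (0, 3)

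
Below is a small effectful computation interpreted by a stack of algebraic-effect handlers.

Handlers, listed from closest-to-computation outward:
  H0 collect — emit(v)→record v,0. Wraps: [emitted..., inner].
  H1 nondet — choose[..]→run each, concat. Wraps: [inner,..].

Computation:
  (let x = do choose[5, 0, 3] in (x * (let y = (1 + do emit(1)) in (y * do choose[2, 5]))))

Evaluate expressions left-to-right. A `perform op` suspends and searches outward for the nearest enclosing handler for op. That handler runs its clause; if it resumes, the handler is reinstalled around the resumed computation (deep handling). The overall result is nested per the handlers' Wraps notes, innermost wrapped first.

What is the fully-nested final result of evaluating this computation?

Answer: [[1, 10], [1, 25], [1, 0], [1, 0], [1, 6], [1, 15]]

Working:
choose[5, 0, 3] @ H1
  branch[0] choose=5:
    emit(1) @ H0 ⇒ out+=1
    choose[2, 5] @ H1
      branch[0] choose=2:
        H0 returns [1, 10]
        H1 returns [[1, 10]]
      branch[1] choose=5:
        H0 returns [1, 25]
        H1 returns [[1, 25]]
  branch[1] choose=0:
    emit(1) @ H0 ⇒ out+=1
    choose[2, 5] @ H1
      branch[0] choose=2:
        H0 returns [1, 0]
        H1 returns [[1, 0]]
      branch[1] choose=5:
        H0 returns [1, 0]
        H1 returns [[1, 0]]
  branch[2] choose=3:
    emit(1) @ H0 ⇒ out+=1
    choose[2, 5] @ H1
      branch[0] choose=2:
        H0 returns [1, 6]
        H1 returns [[1, 6]]
      branch[1] choose=5:
        H0 returns [1, 15]
        H1 returns [[1, 15]]
= [[1, 10], [1, 25], [1, 0], [1, 0], [1, 6], [1, 15]]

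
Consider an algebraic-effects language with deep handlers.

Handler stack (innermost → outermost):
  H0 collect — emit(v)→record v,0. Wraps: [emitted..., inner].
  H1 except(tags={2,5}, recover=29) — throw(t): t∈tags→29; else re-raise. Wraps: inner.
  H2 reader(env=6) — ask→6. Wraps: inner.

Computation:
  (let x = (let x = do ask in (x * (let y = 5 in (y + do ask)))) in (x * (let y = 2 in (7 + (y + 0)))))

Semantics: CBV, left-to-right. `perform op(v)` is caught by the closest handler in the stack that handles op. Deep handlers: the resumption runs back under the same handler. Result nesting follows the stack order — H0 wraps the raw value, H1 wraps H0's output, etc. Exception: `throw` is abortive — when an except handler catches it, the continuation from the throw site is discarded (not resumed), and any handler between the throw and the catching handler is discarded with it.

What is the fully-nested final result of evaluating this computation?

Working:
ask @ H2 ⇒ 6
ask @ H2 ⇒ 6
H0 returns [594]
H1 returns [594]
H2 returns [594]
= [594]

Answer: [594]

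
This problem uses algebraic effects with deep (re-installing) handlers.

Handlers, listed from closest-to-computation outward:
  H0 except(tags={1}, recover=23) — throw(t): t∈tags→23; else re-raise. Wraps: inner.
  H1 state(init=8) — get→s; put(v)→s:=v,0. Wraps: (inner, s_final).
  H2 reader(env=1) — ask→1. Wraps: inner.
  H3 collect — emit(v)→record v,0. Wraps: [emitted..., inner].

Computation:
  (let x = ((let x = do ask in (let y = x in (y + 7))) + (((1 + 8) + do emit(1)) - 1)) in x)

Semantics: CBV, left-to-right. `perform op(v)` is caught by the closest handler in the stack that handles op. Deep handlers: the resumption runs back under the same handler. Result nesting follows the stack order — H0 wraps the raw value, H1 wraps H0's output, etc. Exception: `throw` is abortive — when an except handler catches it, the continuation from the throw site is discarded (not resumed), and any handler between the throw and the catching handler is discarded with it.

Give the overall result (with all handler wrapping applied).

Answer: [1, (16, 8)]

Working:
ask @ H2 ⇒ 1
emit(1) @ H3 ⇒ out+=1
H0 returns 16
H1 returns (16, 8)
H2 returns (16, 8)
H3 returns [1, (16, 8)]
= [1, (16, 8)]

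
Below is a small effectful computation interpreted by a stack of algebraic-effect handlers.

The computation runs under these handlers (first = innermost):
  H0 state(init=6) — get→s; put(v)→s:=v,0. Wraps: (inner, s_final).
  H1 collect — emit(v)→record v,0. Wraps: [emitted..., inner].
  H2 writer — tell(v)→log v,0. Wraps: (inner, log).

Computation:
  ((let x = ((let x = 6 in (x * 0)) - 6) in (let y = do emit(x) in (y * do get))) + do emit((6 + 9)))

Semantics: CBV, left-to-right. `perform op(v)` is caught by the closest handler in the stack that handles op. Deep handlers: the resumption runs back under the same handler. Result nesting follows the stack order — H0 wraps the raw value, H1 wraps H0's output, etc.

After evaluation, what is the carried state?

Evaluation trace:
emit(-6) @ H1 ⇒ out+=-6
get @ H0 ⇒ 6
emit(15) @ H1 ⇒ out+=15
H0 returns (0, 6)
H1 returns [-6, 15, (0, 6)]
H2 returns ([-6, 15, (0, 6)], ())
= ([-6, 15, (0, 6)], ())

Answer: 6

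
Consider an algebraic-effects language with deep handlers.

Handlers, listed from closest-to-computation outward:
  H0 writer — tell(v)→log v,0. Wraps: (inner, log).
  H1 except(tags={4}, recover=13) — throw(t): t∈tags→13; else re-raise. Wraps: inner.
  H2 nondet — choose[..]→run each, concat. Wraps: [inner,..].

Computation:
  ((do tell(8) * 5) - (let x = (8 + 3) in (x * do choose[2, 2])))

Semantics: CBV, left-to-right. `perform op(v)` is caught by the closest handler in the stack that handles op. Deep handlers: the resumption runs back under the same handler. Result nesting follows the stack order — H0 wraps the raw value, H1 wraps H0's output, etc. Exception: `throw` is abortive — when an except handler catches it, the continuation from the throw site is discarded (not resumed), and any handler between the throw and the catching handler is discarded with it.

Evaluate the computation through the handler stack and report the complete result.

Step-by-step:
tell(8) @ H0 ⇒ log+=8
choose[2, 2] @ H2
  branch[0] choose=2:
    H0 returns (-22, (8))
    H1 returns (-22, (8))
    H2 returns [(-22, (8))]
  branch[1] choose=2:
    H0 returns (-22, (8))
    H1 returns (-22, (8))
    H2 returns [(-22, (8))]
= [(-22, (8)), (-22, (8))]

Answer: [(-22, (8)), (-22, (8))]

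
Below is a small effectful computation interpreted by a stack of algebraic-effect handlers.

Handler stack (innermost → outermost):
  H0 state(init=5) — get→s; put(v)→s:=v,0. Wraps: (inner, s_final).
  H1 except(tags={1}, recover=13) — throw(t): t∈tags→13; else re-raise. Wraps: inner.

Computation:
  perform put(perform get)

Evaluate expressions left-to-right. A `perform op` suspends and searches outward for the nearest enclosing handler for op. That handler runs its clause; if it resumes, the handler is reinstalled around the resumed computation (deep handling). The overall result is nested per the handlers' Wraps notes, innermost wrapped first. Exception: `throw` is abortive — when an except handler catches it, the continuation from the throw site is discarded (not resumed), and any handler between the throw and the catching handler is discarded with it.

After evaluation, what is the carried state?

Step-by-step:
get @ H0 ⇒ 5
put(5) @ H0 ⇒ s:=5
H0 returns (0, 5)
H1 returns (0, 5)
= (0, 5)

Answer: 5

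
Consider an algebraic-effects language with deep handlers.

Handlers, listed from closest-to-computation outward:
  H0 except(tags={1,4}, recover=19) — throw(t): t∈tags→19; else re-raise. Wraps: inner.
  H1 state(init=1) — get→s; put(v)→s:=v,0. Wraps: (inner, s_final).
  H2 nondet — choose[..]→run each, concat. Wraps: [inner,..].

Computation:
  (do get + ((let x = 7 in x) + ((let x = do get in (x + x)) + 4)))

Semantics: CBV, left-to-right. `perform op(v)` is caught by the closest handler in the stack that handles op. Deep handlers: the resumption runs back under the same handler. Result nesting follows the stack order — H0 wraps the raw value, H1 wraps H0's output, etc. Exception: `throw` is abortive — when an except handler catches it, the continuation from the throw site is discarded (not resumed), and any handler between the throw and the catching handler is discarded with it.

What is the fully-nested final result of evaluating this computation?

Step-by-step:
get @ H1 ⇒ 1
get @ H1 ⇒ 1
H0 returns 14
H1 returns (14, 1)
H2 returns [(14, 1)]
= [(14, 1)]

Answer: [(14, 1)]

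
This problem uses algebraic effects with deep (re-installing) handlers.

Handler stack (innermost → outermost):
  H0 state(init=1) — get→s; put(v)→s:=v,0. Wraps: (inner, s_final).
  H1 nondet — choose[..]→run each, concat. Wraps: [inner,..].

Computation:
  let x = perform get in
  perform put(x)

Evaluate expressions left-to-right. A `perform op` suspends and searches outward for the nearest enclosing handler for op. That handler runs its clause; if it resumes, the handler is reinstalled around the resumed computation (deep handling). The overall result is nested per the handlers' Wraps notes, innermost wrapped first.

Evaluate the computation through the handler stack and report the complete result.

Step-by-step:
get @ H0 ⇒ 1
put(1) @ H0 ⇒ s:=1
H0 returns (0, 1)
H1 returns [(0, 1)]
= [(0, 1)]

Answer: [(0, 1)]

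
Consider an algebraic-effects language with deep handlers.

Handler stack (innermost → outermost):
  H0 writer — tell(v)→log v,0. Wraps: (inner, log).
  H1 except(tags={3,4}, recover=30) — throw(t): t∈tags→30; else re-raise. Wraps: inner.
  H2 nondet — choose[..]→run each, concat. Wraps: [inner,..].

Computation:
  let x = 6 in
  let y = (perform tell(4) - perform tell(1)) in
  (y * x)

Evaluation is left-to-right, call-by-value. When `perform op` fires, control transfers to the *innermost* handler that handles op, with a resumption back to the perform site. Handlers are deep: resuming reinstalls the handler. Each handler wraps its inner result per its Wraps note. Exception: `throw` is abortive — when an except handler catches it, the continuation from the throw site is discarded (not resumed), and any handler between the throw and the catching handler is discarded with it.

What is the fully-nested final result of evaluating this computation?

Answer: [(0, (4, 1))]

Step-by-step:
tell(4) @ H0 ⇒ log+=4
tell(1) @ H0 ⇒ log+=1
H0 returns (0, (4, 1))
H1 returns (0, (4, 1))
H2 returns [(0, (4, 1))]
= [(0, (4, 1))]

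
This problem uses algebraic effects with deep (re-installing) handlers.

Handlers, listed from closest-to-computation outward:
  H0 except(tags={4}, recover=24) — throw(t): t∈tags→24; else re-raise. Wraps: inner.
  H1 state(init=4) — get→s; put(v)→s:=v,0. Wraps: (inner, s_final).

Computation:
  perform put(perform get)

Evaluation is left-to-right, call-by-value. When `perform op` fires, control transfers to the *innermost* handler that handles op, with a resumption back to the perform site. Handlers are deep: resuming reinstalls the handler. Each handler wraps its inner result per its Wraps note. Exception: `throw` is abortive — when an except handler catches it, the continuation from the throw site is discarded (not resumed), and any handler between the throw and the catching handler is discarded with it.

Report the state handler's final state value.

Evaluation trace:
get @ H1 ⇒ 4
put(4) @ H1 ⇒ s:=4
H0 returns 0
H1 returns (0, 4)
= (0, 4)

Answer: 4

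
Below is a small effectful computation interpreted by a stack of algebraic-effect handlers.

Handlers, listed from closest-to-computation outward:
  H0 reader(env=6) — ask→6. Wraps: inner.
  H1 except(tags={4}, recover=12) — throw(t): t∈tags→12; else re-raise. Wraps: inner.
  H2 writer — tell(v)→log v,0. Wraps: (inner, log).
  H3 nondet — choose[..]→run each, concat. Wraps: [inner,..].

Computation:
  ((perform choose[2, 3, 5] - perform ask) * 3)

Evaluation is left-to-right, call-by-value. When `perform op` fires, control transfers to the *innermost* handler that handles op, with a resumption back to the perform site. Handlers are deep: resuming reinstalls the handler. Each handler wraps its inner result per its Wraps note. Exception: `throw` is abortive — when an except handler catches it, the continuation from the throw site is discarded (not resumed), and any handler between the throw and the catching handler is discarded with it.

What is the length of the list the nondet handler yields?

Answer: 3

Evaluation trace:
choose[2, 3, 5] @ H3
  branch[0] choose=2:
    ask @ H0 ⇒ 6
    H0 returns -12
    H1 returns -12
    H2 returns (-12, ())
    H3 returns [(-12, ())]
  branch[1] choose=3:
    ask @ H0 ⇒ 6
    H0 returns -9
    H1 returns -9
    H2 returns (-9, ())
    H3 returns [(-9, ())]
  branch[2] choose=5:
    ask @ H0 ⇒ 6
    H0 returns -3
    H1 returns -3
    H2 returns (-3, ())
    H3 returns [(-3, ())]
= [(-12, ()), (-9, ()), (-3, ())]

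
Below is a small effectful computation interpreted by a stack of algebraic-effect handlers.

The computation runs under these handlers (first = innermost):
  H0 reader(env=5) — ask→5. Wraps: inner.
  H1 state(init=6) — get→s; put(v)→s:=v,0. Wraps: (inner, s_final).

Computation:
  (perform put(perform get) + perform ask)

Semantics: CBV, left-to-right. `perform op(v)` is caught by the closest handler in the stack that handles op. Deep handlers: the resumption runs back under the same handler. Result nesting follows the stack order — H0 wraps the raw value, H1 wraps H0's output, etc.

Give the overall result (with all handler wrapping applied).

Evaluation trace:
get @ H1 ⇒ 6
put(6) @ H1 ⇒ s:=6
ask @ H0 ⇒ 5
H0 returns 5
H1 returns (5, 6)
= (5, 6)

Answer: (5, 6)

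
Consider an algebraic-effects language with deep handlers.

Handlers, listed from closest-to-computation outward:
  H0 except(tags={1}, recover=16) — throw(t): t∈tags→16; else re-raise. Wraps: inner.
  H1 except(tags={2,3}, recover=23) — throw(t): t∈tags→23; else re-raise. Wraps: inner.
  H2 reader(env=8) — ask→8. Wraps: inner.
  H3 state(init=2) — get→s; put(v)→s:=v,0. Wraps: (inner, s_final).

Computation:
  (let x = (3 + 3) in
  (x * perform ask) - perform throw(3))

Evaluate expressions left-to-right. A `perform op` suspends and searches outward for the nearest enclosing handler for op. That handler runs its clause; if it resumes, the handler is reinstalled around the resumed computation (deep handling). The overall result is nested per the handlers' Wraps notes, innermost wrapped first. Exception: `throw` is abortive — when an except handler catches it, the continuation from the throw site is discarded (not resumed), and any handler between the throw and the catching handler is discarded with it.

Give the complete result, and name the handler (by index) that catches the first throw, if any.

Evaluation trace:
ask @ H2 ⇒ 8
throw(3) @ H0 re-raised
throw(3) @ H1 caught ⇒ 23
H2 returns 23
H3 returns (23, 2)
= (23, 2)

Answer: (23, 2) ; first throw caught by: H1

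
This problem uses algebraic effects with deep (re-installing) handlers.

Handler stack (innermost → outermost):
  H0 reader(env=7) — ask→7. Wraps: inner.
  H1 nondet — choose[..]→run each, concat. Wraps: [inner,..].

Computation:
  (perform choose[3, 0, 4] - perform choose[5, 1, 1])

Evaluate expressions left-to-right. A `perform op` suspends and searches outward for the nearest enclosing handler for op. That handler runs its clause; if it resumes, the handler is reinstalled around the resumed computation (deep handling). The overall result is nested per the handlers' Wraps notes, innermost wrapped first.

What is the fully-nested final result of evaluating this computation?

Answer: [-2, 2, 2, -5, -1, -1, -1, 3, 3]

Step-by-step:
choose[3, 0, 4] @ H1
  branch[0] choose=3:
    choose[5, 1, 1] @ H1
      branch[0] choose=5:
        H0 returns -2
        H1 returns [-2]
      branch[1] choose=1:
        H0 returns 2
        H1 returns [2]
      branch[2] choose=1:
        H0 returns 2
        H1 returns [2]
  branch[1] choose=0:
    choose[5, 1, 1] @ H1
      branch[0] choose=5:
        H0 returns -5
        H1 returns [-5]
      branch[1] choose=1:
        H0 returns -1
        H1 returns [-1]
      branch[2] choose=1:
        H0 returns -1
        H1 returns [-1]
  branch[2] choose=4:
    choose[5, 1, 1] @ H1
      branch[0] choose=5:
        H0 returns -1
        H1 returns [-1]
      branch[1] choose=1:
        H0 returns 3
        H1 returns [3]
      branch[2] choose=1:
        H0 returns 3
        H1 returns [3]
= [-2, 2, 2, -5, -1, -1, -1, 3, 3]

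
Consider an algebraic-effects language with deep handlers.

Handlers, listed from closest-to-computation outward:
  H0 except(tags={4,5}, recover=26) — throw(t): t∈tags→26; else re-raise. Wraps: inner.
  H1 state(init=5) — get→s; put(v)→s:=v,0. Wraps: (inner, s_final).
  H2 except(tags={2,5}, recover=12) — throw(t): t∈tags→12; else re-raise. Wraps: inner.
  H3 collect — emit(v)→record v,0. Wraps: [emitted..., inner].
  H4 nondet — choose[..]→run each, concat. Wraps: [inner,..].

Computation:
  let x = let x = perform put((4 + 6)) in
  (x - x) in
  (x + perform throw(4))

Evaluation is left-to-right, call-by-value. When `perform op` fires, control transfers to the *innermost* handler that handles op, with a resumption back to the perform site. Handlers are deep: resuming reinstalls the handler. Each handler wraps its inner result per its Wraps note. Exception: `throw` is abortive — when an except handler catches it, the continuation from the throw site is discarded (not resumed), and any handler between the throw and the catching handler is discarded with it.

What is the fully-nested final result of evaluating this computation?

Answer: [[(26, 10)]]

Evaluation trace:
put(10) @ H1 ⇒ s:=10
throw(4) @ H0 caught ⇒ 26
H1 returns (26, 10)
H2 returns (26, 10)
H3 returns [(26, 10)]
H4 returns [[(26, 10)]]
= [[(26, 10)]]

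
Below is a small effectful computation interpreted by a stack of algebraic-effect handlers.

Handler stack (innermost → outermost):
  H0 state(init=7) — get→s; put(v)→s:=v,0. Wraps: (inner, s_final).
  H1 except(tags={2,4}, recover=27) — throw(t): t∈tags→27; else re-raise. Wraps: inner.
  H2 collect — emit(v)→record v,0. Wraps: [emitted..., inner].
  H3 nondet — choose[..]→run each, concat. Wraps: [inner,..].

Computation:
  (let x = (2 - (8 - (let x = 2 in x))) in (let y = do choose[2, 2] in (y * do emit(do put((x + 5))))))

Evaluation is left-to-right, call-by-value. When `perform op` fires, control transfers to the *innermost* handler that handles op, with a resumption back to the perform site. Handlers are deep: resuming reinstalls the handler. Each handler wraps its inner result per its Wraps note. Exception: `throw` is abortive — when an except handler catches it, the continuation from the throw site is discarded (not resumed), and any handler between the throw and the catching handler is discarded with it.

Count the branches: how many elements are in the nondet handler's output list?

Evaluation trace:
choose[2, 2] @ H3
  branch[0] choose=2:
    put(1) @ H0 ⇒ s:=1
    emit(0) @ H2 ⇒ out+=0
    H0 returns (0, 1)
    H1 returns (0, 1)
    H2 returns [0, (0, 1)]
    H3 returns [[0, (0, 1)]]
  branch[1] choose=2:
    put(1) @ H0 ⇒ s:=1
    emit(0) @ H2 ⇒ out+=0
    H0 returns (0, 1)
    H1 returns (0, 1)
    H2 returns [0, (0, 1)]
    H3 returns [[0, (0, 1)]]
= [[0, (0, 1)], [0, (0, 1)]]

Answer: 2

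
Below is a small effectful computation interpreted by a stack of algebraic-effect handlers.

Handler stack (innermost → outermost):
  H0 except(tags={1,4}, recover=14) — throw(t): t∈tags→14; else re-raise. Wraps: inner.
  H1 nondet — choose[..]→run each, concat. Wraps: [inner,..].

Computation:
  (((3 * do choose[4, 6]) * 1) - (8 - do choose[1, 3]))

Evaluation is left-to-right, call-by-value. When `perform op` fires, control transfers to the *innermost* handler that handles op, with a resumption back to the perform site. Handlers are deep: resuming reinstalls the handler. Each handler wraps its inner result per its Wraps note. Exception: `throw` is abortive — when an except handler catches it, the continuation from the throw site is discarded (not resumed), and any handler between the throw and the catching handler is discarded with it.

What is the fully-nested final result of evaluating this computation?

Answer: [5, 7, 11, 13]

Step-by-step:
choose[4, 6] @ H1
  branch[0] choose=4:
    choose[1, 3] @ H1
      branch[0] choose=1:
        H0 returns 5
        H1 returns [5]
      branch[1] choose=3:
        H0 returns 7
        H1 returns [7]
  branch[1] choose=6:
    choose[1, 3] @ H1
      branch[0] choose=1:
        H0 returns 11
        H1 returns [11]
      branch[1] choose=3:
        H0 returns 13
        H1 returns [13]
= [5, 7, 11, 13]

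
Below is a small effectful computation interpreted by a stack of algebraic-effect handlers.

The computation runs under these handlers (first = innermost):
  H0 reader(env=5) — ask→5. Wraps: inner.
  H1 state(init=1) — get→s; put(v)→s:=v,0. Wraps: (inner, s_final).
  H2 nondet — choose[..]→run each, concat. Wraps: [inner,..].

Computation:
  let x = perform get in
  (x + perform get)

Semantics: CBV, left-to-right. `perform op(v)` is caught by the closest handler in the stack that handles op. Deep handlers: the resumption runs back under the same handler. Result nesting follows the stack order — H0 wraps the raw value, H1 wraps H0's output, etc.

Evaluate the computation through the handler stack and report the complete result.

Step-by-step:
get @ H1 ⇒ 1
get @ H1 ⇒ 1
H0 returns 2
H1 returns (2, 1)
H2 returns [(2, 1)]
= [(2, 1)]

Answer: [(2, 1)]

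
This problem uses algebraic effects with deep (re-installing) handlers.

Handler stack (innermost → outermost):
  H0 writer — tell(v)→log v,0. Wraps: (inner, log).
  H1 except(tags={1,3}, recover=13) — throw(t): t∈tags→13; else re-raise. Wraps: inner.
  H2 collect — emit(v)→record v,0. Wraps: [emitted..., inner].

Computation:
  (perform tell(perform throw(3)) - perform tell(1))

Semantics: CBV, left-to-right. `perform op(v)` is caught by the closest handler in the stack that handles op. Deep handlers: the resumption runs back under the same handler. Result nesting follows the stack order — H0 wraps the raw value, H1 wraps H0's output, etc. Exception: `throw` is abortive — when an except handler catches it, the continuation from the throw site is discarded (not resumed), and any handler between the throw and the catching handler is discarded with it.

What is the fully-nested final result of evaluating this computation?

Working:
throw(3) @ H1 caught ⇒ 13
H2 returns [13]
= [13]

Answer: [13]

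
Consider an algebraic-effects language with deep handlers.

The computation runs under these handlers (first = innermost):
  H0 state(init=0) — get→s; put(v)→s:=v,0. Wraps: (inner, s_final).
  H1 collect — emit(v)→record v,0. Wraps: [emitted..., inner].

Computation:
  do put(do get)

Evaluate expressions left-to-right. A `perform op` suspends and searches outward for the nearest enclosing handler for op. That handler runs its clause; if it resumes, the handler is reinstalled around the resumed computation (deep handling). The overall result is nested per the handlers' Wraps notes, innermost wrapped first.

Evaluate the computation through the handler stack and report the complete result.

Answer: [(0, 0)]

Working:
get @ H0 ⇒ 0
put(0) @ H0 ⇒ s:=0
H0 returns (0, 0)
H1 returns [(0, 0)]
= [(0, 0)]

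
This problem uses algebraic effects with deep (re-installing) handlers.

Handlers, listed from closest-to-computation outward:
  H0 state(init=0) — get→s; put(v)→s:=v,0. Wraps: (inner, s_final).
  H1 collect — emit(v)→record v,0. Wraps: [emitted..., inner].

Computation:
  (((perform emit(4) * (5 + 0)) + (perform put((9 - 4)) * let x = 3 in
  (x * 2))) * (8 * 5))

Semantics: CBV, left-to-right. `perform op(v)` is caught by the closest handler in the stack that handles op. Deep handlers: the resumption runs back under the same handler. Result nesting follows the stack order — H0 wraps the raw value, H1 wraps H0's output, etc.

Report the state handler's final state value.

Evaluation trace:
emit(4) @ H1 ⇒ out+=4
put(5) @ H0 ⇒ s:=5
H0 returns (0, 5)
H1 returns [4, (0, 5)]
= [4, (0, 5)]

Answer: 5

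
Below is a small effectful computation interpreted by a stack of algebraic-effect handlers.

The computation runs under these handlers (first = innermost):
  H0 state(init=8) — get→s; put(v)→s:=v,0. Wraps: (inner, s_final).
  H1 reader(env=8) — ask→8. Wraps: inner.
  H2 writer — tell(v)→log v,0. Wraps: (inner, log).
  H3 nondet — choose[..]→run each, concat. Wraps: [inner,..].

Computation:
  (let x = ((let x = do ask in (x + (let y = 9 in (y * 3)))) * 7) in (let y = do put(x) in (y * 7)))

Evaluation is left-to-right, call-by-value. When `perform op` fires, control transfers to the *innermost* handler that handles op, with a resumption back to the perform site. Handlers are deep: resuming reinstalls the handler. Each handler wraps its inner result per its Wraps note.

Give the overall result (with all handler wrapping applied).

Step-by-step:
ask @ H1 ⇒ 8
put(245) @ H0 ⇒ s:=245
H0 returns (0, 245)
H1 returns (0, 245)
H2 returns ((0, 245), ())
H3 returns [((0, 245), ())]
= [((0, 245), ())]

Answer: [((0, 245), ())]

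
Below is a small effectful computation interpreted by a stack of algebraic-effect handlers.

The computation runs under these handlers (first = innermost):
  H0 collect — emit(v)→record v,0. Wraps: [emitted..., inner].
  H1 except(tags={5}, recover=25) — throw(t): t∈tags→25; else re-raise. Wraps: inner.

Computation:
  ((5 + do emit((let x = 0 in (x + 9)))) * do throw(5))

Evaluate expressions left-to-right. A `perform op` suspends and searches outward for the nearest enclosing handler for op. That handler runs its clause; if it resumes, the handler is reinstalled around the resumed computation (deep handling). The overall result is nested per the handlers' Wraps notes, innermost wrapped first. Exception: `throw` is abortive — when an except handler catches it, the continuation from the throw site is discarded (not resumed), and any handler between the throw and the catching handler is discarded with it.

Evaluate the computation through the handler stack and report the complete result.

Answer: 25

Evaluation trace:
emit(9) @ H0 ⇒ out+=9
throw(5) @ H1 caught ⇒ 25
= 25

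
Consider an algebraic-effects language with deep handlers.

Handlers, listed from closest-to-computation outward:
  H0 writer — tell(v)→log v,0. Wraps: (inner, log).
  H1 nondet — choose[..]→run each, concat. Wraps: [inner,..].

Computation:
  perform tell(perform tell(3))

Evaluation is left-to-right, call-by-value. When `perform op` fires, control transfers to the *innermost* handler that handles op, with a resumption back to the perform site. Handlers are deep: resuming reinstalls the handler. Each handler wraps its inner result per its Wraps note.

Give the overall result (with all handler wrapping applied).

Answer: [(0, (3, 0))]

Working:
tell(3) @ H0 ⇒ log+=3
tell(0) @ H0 ⇒ log+=0
H0 returns (0, (3, 0))
H1 returns [(0, (3, 0))]
= [(0, (3, 0))]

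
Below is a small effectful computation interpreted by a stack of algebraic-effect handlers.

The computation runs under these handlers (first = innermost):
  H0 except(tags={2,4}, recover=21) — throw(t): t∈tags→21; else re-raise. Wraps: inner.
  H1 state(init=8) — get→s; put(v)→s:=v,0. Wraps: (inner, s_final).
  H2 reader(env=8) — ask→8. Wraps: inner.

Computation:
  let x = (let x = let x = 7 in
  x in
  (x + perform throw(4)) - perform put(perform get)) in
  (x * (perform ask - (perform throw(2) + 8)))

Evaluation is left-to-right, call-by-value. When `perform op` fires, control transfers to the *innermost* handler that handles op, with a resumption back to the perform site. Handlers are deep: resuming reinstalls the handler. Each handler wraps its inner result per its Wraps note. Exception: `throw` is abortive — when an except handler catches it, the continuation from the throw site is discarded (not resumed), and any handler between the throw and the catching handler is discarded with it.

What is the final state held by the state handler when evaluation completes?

Answer: 8

Evaluation trace:
throw(4) @ H0 caught ⇒ 21
H1 returns (21, 8)
H2 returns (21, 8)
= (21, 8)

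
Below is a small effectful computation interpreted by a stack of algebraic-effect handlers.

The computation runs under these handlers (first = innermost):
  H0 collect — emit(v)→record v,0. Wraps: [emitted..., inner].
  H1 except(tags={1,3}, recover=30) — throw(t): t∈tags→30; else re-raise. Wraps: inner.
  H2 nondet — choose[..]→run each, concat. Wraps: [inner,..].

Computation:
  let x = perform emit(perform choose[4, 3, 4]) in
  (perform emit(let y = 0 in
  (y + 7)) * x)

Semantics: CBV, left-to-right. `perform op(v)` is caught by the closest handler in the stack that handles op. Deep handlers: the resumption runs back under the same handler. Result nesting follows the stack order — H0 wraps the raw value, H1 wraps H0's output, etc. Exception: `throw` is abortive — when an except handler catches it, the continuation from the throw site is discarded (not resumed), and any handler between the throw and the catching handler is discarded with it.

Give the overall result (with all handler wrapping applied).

Step-by-step:
choose[4, 3, 4] @ H2
  branch[0] choose=4:
    emit(4) @ H0 ⇒ out+=4
    emit(7) @ H0 ⇒ out+=7
    H0 returns [4, 7, 0]
    H1 returns [4, 7, 0]
    H2 returns [[4, 7, 0]]
  branch[1] choose=3:
    emit(3) @ H0 ⇒ out+=3
    emit(7) @ H0 ⇒ out+=7
    H0 returns [3, 7, 0]
    H1 returns [3, 7, 0]
    H2 returns [[3, 7, 0]]
  branch[2] choose=4:
    emit(4) @ H0 ⇒ out+=4
    emit(7) @ H0 ⇒ out+=7
    H0 returns [4, 7, 0]
    H1 returns [4, 7, 0]
    H2 returns [[4, 7, 0]]
= [[4, 7, 0], [3, 7, 0], [4, 7, 0]]

Answer: [[4, 7, 0], [3, 7, 0], [4, 7, 0]]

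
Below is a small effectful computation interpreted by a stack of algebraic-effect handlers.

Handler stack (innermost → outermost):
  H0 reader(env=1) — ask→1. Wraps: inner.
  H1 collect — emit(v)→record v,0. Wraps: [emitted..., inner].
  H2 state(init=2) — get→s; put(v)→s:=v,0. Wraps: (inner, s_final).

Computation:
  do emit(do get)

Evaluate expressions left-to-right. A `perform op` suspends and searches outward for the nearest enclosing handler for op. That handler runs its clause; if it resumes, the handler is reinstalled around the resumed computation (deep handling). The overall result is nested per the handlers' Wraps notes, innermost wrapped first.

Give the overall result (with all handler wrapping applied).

Answer: ([2, 0], 2)

Step-by-step:
get @ H2 ⇒ 2
emit(2) @ H1 ⇒ out+=2
H0 returns 0
H1 returns [2, 0]
H2 returns ([2, 0], 2)
= ([2, 0], 2)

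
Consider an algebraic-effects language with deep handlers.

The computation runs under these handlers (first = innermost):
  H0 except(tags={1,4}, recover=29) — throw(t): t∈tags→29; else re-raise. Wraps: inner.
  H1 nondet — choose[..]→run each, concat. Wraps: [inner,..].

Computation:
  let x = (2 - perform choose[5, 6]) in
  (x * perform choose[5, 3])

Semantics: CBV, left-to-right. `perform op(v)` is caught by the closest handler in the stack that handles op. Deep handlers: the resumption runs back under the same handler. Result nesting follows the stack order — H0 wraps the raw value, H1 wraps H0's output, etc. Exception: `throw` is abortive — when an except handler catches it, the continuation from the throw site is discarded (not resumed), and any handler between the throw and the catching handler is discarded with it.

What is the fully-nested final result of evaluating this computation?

Answer: [-15, -9, -20, -12]

Working:
choose[5, 6] @ H1
  branch[0] choose=5:
    choose[5, 3] @ H1
      branch[0] choose=5:
        H0 returns -15
        H1 returns [-15]
      branch[1] choose=3:
        H0 returns -9
        H1 returns [-9]
  branch[1] choose=6:
    choose[5, 3] @ H1
      branch[0] choose=5:
        H0 returns -20
        H1 returns [-20]
      branch[1] choose=3:
        H0 returns -12
        H1 returns [-12]
= [-15, -9, -20, -12]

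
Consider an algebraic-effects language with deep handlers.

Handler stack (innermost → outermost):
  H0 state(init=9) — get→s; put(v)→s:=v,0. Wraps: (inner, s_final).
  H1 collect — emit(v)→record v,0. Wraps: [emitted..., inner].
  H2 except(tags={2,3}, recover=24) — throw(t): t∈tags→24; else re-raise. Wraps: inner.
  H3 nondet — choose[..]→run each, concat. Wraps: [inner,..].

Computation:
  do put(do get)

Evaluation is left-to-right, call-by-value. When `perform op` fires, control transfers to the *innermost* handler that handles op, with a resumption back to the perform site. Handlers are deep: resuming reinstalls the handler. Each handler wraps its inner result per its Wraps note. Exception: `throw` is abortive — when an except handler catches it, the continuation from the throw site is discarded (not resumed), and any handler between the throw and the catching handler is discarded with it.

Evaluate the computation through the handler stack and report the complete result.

Evaluation trace:
get @ H0 ⇒ 9
put(9) @ H0 ⇒ s:=9
H0 returns (0, 9)
H1 returns [(0, 9)]
H2 returns [(0, 9)]
H3 returns [[(0, 9)]]
= [[(0, 9)]]

Answer: [[(0, 9)]]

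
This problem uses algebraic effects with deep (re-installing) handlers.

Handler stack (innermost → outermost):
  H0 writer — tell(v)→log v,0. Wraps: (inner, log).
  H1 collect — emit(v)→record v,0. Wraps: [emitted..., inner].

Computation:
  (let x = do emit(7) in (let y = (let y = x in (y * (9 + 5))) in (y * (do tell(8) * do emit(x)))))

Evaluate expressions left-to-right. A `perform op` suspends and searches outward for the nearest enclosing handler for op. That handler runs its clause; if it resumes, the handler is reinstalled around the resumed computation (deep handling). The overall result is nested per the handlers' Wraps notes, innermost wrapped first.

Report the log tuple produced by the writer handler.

Step-by-step:
emit(7) @ H1 ⇒ out+=7
tell(8) @ H0 ⇒ log+=8
emit(0) @ H1 ⇒ out+=0
H0 returns (0, (8))
H1 returns [7, 0, (0, (8))]
= [7, 0, (0, (8))]

Answer: (8)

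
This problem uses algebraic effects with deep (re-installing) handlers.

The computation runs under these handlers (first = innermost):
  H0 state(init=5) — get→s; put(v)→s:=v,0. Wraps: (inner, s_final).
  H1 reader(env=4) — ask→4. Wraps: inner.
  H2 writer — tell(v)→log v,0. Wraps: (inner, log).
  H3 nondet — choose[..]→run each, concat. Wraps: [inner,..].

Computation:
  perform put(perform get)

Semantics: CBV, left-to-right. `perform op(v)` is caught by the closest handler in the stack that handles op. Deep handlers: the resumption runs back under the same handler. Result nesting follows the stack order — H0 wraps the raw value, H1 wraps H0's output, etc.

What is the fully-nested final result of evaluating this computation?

Working:
get @ H0 ⇒ 5
put(5) @ H0 ⇒ s:=5
H0 returns (0, 5)
H1 returns (0, 5)
H2 returns ((0, 5), ())
H3 returns [((0, 5), ())]
= [((0, 5), ())]

Answer: [((0, 5), ())]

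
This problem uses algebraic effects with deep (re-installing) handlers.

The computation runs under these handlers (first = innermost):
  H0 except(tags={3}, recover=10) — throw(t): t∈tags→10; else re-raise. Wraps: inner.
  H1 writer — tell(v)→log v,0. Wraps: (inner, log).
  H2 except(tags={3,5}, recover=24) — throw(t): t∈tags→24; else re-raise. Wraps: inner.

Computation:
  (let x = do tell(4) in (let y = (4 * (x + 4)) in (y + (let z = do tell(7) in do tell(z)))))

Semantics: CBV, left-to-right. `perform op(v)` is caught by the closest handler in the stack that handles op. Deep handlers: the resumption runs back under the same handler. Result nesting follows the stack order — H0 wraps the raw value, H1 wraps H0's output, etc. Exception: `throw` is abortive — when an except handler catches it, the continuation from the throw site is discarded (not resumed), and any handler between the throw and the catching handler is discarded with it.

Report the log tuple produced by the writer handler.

Answer: (4, 7, 0)

Working:
tell(4) @ H1 ⇒ log+=4
tell(7) @ H1 ⇒ log+=7
tell(0) @ H1 ⇒ log+=0
H0 returns 16
H1 returns (16, (4, 7, 0))
H2 returns (16, (4, 7, 0))
= (16, (4, 7, 0))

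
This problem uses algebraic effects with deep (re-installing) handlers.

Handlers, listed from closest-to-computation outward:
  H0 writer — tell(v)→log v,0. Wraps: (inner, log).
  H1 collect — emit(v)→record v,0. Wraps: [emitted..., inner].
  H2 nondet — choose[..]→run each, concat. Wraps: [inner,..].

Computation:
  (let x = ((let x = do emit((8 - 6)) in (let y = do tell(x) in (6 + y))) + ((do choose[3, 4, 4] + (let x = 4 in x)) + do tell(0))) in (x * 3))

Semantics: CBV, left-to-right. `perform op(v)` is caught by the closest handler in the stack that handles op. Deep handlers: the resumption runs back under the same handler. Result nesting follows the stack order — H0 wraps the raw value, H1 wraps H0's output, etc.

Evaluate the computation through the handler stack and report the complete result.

Answer: [[2, (39, (0, 0))], [2, (42, (0, 0))], [2, (42, (0, 0))]]

Evaluation trace:
emit(2) @ H1 ⇒ out+=2
tell(0) @ H0 ⇒ log+=0
choose[3, 4, 4] @ H2
  branch[0] choose=3:
    tell(0) @ H0 ⇒ log+=0
    H0 returns (39, (0, 0))
    H1 returns [2, (39, (0, 0))]
    H2 returns [[2, (39, (0, 0))]]
  branch[1] choose=4:
    tell(0) @ H0 ⇒ log+=0
    H0 returns (42, (0, 0))
    H1 returns [2, (42, (0, 0))]
    H2 returns [[2, (42, (0, 0))]]
  branch[2] choose=4:
    tell(0) @ H0 ⇒ log+=0
    H0 returns (42, (0, 0))
    H1 returns [2, (42, (0, 0))]
    H2 returns [[2, (42, (0, 0))]]
= [[2, (39, (0, 0))], [2, (42, (0, 0))], [2, (42, (0, 0))]]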